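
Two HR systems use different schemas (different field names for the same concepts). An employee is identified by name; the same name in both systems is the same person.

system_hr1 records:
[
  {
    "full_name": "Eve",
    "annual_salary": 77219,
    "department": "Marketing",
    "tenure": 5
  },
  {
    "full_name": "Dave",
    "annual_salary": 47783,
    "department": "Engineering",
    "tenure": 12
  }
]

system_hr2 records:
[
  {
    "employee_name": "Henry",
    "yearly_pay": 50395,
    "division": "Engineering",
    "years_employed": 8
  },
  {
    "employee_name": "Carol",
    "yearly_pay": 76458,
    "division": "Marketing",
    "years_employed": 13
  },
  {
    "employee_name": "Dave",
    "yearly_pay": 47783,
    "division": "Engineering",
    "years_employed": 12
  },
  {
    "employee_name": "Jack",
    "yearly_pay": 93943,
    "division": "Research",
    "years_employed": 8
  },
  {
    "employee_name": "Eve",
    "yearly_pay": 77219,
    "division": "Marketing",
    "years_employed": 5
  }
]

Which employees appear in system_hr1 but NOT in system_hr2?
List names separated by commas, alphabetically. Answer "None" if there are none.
None

Schema mapping: "full_name" (system_hr1) = "employee_name" (system_hr2) = employee name

Names in system_hr1: ['Dave', 'Eve']
Names in system_hr2: ['Carol', 'Dave', 'Eve', 'Henry', 'Jack']

In system_hr1 but not system_hr2: None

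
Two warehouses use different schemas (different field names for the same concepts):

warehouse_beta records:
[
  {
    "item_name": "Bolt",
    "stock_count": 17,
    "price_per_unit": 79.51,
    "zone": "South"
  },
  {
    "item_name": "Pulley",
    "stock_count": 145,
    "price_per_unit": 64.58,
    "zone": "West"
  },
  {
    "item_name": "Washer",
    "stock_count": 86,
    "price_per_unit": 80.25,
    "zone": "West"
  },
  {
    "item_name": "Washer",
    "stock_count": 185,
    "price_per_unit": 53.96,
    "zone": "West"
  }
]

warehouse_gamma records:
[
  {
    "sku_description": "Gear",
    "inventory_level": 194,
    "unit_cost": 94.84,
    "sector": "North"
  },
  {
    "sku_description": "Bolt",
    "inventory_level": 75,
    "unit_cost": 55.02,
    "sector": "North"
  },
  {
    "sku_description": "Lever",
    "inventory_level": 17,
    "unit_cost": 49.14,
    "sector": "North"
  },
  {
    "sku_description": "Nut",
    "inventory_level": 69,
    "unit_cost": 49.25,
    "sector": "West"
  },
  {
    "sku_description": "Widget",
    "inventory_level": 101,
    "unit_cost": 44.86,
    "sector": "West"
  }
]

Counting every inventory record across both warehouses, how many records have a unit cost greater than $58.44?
4

Schema mapping: "price_per_unit" (warehouse_beta) = "unit_cost" (warehouse_gamma) = unit cost

Records > $58.44 in warehouse_beta: 3
Records > $58.44 in warehouse_gamma: 1

Total count: 3 + 1 = 4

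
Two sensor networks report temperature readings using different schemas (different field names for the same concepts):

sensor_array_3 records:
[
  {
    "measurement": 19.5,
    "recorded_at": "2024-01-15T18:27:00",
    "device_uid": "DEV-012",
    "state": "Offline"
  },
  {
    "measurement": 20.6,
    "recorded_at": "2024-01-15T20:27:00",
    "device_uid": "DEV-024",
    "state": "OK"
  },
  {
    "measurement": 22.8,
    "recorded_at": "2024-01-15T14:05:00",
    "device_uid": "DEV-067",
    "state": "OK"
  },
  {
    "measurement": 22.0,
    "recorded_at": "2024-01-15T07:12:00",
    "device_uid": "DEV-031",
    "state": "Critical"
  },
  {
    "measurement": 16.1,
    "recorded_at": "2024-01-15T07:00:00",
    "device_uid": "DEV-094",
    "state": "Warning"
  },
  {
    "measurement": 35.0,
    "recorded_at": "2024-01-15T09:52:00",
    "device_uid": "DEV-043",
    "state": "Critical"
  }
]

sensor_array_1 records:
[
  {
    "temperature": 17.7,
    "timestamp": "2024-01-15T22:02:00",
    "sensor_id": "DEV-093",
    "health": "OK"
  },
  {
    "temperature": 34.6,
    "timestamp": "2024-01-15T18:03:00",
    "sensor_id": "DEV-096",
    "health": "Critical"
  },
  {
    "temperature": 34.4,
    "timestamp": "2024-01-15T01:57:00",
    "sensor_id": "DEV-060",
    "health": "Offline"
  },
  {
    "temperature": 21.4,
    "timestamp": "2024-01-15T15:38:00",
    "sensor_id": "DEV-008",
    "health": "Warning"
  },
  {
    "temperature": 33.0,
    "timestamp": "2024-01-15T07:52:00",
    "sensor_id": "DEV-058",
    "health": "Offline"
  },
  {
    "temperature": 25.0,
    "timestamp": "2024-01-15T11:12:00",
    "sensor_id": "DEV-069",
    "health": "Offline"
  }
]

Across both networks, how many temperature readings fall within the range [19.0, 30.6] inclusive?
6

Schema mapping: "measurement" (sensor_array_3) = "temperature" (sensor_array_1) = temperature

Readings in [19.0, 30.6] from sensor_array_3: 4
Readings in [19.0, 30.6] from sensor_array_1: 2

Total count: 4 + 2 = 6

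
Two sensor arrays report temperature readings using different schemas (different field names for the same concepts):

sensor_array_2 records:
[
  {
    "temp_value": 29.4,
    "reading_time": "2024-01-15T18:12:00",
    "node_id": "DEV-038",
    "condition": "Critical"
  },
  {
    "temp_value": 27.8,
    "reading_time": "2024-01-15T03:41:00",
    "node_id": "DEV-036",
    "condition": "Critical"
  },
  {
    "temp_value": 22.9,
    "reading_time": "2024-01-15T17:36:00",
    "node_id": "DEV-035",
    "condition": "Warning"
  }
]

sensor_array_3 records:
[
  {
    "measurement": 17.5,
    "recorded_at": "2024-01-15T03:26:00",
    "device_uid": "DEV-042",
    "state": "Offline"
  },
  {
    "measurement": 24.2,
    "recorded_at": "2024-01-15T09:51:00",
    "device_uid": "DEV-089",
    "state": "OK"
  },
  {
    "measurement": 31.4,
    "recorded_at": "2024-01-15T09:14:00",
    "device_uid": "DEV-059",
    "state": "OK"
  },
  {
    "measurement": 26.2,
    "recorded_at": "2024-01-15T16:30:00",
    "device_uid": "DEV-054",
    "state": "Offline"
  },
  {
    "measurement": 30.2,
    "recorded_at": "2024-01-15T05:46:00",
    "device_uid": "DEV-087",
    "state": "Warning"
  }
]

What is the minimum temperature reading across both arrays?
17.5

Schema mapping: "temp_value" (sensor_array_2) = "measurement" (sensor_array_3) = temperature reading

Minimum in sensor_array_2: 22.9
Minimum in sensor_array_3: 17.5

Overall minimum: min(22.9, 17.5) = 17.5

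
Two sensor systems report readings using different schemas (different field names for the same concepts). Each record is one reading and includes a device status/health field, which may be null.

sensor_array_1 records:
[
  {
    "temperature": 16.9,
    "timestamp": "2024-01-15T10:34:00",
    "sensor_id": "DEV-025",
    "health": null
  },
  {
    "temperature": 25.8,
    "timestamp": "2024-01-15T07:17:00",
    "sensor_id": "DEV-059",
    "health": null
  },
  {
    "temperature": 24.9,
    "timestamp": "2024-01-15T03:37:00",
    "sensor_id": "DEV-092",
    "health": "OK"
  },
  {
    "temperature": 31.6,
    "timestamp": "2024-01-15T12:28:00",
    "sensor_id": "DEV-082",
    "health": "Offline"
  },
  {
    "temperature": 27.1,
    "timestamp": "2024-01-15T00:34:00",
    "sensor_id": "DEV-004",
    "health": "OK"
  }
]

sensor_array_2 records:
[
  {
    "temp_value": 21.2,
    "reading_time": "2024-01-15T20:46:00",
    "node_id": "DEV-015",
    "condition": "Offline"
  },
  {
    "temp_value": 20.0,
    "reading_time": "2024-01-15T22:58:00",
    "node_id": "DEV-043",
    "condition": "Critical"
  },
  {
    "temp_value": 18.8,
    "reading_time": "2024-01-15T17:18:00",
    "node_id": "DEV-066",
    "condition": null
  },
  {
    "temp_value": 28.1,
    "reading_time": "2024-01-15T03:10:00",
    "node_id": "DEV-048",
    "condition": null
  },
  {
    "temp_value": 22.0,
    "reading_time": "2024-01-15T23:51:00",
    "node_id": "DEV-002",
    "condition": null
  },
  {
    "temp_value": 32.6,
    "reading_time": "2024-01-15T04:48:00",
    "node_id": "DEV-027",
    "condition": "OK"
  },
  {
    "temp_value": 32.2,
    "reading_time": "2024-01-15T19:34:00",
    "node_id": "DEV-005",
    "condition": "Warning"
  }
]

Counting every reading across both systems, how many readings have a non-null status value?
7

Schema mapping: "health" (sensor_array_1) = "condition" (sensor_array_2) = status

Non-null in sensor_array_1: 3
Non-null in sensor_array_2: 4

Total non-null: 3 + 4 = 7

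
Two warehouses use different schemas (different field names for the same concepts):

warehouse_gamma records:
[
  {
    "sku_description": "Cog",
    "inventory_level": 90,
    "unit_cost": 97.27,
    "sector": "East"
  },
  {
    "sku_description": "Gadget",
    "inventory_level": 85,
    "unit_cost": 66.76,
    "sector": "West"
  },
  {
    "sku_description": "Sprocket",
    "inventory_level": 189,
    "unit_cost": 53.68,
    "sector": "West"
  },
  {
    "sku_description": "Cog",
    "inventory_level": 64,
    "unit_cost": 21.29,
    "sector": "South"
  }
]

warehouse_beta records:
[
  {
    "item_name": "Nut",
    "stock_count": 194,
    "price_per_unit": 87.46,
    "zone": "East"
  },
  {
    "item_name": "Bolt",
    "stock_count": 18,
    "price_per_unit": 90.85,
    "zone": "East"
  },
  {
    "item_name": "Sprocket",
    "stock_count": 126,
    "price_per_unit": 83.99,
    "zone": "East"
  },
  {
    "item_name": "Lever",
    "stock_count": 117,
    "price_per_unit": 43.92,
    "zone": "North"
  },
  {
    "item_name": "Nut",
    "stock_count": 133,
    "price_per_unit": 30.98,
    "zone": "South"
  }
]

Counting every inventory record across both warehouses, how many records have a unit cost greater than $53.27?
6

Schema mapping: "unit_cost" (warehouse_gamma) = "price_per_unit" (warehouse_beta) = unit cost

Records > $53.27 in warehouse_gamma: 3
Records > $53.27 in warehouse_beta: 3

Total count: 3 + 3 = 6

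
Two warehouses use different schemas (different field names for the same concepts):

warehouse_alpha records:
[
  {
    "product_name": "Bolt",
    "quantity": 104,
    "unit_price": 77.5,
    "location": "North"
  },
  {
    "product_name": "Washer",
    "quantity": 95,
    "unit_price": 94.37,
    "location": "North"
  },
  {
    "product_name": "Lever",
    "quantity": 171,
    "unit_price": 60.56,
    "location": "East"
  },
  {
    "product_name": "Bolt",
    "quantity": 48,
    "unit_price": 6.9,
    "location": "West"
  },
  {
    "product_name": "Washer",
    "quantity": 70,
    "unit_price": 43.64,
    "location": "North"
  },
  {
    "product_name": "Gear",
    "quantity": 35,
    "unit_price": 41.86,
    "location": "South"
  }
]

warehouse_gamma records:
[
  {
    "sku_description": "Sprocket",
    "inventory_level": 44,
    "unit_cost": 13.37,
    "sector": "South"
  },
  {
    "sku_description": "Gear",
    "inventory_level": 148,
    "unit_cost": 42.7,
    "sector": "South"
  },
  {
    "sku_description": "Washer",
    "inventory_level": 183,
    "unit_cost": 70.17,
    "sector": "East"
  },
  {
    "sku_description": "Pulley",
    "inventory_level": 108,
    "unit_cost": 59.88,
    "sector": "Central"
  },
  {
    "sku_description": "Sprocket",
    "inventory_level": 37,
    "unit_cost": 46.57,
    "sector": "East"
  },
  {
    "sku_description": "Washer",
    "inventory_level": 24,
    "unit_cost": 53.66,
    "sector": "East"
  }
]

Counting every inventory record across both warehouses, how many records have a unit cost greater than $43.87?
7

Schema mapping: "unit_price" (warehouse_alpha) = "unit_cost" (warehouse_gamma) = unit cost

Records > $43.87 in warehouse_alpha: 3
Records > $43.87 in warehouse_gamma: 4

Total count: 3 + 4 = 7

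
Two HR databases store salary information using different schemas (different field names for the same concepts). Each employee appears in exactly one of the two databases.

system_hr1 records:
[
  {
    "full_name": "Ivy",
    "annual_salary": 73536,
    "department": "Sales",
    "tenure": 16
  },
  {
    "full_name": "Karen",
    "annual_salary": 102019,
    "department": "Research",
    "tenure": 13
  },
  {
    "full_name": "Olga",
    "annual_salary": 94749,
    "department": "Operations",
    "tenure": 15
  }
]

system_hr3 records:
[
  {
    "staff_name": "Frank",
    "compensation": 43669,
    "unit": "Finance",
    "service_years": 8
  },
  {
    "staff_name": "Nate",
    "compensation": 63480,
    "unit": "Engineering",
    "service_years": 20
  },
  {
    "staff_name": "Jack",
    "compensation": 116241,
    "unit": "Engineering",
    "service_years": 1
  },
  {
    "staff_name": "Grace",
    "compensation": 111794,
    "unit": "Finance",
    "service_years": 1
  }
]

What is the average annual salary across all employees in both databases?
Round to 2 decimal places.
86498.29

Schema mapping: "annual_salary" (system_hr1) = "compensation" (system_hr3) = annual salary

All salaries: [73536, 102019, 94749, 43669, 63480, 116241, 111794]
Sum: 605488
Count: 7
Average: 605488 / 7 = 86498.29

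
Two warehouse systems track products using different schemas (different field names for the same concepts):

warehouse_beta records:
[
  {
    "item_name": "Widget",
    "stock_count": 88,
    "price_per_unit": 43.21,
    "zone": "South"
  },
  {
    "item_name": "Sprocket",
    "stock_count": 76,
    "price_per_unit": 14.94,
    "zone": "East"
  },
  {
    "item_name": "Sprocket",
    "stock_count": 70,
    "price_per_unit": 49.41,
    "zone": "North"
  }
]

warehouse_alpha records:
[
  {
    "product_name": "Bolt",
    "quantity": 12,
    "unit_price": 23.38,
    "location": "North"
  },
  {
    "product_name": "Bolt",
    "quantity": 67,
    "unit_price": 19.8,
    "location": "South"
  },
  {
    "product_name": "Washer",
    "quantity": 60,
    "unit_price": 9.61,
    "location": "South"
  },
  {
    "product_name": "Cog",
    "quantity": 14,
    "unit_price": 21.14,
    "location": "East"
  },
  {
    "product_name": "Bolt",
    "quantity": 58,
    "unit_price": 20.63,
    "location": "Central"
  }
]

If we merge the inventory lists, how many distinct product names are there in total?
5

Schema mapping: "item_name" (warehouse_beta) = "product_name" (warehouse_alpha) = product name

Products in warehouse_beta: ['Sprocket', 'Widget']
Products in warehouse_alpha: ['Bolt', 'Cog', 'Washer']

Union (unique products): ['Bolt', 'Cog', 'Sprocket', 'Washer', 'Widget']
Count: 5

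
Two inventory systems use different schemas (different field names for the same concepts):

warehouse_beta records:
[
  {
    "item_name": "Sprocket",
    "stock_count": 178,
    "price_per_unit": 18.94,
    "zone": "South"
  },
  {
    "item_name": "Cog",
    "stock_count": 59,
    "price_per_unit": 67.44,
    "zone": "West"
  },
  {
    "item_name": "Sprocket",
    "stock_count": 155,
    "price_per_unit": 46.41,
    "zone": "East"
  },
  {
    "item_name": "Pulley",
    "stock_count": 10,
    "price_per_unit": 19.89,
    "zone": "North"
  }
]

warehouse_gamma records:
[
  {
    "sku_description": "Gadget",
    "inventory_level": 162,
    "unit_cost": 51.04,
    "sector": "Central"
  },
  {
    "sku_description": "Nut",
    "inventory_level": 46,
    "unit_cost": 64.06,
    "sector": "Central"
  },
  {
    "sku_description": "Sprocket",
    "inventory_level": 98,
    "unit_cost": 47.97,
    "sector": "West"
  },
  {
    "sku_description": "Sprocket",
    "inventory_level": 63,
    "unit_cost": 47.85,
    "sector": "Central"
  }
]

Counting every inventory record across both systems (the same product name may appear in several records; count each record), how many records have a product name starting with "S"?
4

Schema mapping: "item_name" (warehouse_beta) = "sku_description" (warehouse_gamma) = product name

Records with product name starting with "S" in warehouse_beta: 2
Records with product name starting with "S" in warehouse_gamma: 2

Total: 2 + 2 = 4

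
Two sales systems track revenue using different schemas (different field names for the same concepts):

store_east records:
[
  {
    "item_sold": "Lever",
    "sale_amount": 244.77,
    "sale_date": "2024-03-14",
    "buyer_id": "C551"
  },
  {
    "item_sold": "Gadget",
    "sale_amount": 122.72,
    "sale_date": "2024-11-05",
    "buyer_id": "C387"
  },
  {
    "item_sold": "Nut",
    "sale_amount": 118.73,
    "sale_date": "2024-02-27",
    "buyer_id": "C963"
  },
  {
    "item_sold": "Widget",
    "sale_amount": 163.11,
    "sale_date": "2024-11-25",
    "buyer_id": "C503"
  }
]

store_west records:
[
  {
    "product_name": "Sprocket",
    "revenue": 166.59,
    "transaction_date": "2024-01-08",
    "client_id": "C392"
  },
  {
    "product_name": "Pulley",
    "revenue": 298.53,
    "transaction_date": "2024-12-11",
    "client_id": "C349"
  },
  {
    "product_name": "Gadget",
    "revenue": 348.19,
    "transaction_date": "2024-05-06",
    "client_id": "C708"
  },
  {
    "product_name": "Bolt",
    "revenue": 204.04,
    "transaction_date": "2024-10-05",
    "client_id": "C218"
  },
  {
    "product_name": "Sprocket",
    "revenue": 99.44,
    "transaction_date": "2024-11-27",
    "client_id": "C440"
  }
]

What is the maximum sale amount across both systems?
348.19

Reconcile: "sale_amount" (store_east) = "revenue" (store_west) = sale amount

Maximum in store_east: 244.77
Maximum in store_west: 348.19

Overall maximum: max(244.77, 348.19) = 348.19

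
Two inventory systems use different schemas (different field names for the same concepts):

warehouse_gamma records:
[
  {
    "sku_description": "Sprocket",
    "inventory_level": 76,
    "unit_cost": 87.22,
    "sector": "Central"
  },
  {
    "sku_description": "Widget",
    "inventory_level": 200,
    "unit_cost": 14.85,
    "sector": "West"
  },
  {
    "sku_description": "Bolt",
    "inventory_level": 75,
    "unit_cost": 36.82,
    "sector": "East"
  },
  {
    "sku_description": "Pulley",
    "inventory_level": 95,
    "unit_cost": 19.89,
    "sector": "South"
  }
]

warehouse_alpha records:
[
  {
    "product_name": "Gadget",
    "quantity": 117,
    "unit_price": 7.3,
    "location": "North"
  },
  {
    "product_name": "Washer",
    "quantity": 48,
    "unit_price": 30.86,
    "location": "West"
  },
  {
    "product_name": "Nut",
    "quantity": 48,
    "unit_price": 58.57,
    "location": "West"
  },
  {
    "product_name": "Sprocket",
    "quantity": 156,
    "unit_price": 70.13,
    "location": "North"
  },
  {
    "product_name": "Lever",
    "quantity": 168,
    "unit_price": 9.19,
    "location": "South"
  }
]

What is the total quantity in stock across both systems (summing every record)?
983

To reconcile these schemas, identify the field holding the quantity in stock in each system:
1. In warehouse_gamma it is "inventory_level"
2. In warehouse_alpha it is "quantity"

From warehouse_gamma: 76 + 200 + 75 + 95 = 446
From warehouse_alpha: 117 + 48 + 48 + 156 + 168 = 537

Total: 446 + 537 = 983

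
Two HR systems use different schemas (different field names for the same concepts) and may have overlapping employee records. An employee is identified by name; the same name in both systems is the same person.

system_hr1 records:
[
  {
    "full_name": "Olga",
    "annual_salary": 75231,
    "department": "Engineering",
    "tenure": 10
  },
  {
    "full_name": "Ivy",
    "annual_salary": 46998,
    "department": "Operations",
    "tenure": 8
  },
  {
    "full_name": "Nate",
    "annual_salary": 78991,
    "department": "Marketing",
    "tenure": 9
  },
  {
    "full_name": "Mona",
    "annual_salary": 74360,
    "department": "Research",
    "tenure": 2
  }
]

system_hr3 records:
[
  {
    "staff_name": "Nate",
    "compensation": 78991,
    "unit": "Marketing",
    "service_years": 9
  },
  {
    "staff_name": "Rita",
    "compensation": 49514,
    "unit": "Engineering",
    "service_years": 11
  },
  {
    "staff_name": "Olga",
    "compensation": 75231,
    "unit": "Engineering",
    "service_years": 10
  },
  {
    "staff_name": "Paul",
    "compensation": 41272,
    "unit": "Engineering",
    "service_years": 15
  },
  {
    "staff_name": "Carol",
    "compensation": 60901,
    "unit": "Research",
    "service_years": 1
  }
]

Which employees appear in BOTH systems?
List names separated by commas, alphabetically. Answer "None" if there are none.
Nate, Olga

Schema mapping: "full_name" (system_hr1) = "staff_name" (system_hr3) = employee name

Names in system_hr1: ['Ivy', 'Mona', 'Nate', 'Olga']
Names in system_hr3: ['Carol', 'Nate', 'Olga', 'Paul', 'Rita']

Intersection: ['Nate', 'Olga']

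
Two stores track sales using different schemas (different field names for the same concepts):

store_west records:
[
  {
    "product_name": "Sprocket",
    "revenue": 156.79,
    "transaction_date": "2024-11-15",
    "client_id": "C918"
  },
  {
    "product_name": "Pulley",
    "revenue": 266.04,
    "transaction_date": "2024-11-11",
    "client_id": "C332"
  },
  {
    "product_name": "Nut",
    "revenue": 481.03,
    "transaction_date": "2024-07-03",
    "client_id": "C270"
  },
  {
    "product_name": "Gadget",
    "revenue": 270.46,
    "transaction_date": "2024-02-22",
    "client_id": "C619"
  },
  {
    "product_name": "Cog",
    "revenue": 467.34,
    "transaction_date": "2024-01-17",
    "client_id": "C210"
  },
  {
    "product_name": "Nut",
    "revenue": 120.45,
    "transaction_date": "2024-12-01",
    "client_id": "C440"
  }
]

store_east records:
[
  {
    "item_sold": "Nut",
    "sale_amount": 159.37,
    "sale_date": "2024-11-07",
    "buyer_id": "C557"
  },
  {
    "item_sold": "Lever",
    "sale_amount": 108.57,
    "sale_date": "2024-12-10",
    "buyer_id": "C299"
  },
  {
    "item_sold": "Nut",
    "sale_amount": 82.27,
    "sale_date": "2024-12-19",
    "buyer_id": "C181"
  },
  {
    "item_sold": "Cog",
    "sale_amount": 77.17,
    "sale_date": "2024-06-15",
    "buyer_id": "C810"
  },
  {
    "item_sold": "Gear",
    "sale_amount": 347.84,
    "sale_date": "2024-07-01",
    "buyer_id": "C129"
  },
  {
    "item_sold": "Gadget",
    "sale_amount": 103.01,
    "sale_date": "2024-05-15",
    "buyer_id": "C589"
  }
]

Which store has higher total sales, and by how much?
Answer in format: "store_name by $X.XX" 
store_west by $883.88

Schema mapping: "revenue" (store_west) = "sale_amount" (store_east) = sale amount

Total for store_west: 1762.11
Total for store_east: 878.23

Difference: |1762.11 - 878.23| = 883.88
store_west has higher sales by $883.88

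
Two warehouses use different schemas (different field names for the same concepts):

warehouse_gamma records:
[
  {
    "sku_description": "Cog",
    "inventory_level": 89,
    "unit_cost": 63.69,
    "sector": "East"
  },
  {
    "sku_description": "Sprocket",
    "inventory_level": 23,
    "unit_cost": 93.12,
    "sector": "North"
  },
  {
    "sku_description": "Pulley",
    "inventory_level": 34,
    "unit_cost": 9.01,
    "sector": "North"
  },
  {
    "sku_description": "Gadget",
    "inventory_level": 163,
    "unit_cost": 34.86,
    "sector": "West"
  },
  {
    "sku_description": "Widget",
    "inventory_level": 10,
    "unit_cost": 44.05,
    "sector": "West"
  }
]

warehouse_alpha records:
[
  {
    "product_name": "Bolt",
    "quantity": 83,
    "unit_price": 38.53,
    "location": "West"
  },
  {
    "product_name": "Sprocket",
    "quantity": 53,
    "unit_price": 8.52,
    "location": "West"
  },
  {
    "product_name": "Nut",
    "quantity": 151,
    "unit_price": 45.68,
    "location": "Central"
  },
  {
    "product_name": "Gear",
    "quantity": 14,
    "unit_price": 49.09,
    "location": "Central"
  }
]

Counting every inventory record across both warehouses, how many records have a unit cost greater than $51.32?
2

Schema mapping: "unit_cost" (warehouse_gamma) = "unit_price" (warehouse_alpha) = unit cost

Records > $51.32 in warehouse_gamma: 2
Records > $51.32 in warehouse_alpha: 0

Total count: 2 + 0 = 2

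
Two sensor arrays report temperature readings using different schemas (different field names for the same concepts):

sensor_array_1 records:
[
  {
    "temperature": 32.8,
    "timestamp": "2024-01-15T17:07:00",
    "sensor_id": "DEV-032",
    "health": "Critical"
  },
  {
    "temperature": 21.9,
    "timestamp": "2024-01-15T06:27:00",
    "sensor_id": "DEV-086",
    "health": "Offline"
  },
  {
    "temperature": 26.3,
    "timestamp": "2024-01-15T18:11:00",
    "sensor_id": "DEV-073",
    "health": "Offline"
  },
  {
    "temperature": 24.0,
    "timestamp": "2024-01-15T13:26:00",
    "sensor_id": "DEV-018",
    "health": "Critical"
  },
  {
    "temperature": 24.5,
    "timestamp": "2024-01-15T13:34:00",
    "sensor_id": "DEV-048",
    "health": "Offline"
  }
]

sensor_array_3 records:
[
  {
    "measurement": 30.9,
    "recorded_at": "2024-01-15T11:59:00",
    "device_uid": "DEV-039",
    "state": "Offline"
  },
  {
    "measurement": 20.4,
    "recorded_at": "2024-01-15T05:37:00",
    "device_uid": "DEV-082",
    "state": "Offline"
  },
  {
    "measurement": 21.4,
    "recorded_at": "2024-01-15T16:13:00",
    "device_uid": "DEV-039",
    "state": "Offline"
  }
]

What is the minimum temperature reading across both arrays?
20.4

Schema mapping: "temperature" (sensor_array_1) = "measurement" (sensor_array_3) = temperature reading

Minimum in sensor_array_1: 21.9
Minimum in sensor_array_3: 20.4

Overall minimum: min(21.9, 20.4) = 20.4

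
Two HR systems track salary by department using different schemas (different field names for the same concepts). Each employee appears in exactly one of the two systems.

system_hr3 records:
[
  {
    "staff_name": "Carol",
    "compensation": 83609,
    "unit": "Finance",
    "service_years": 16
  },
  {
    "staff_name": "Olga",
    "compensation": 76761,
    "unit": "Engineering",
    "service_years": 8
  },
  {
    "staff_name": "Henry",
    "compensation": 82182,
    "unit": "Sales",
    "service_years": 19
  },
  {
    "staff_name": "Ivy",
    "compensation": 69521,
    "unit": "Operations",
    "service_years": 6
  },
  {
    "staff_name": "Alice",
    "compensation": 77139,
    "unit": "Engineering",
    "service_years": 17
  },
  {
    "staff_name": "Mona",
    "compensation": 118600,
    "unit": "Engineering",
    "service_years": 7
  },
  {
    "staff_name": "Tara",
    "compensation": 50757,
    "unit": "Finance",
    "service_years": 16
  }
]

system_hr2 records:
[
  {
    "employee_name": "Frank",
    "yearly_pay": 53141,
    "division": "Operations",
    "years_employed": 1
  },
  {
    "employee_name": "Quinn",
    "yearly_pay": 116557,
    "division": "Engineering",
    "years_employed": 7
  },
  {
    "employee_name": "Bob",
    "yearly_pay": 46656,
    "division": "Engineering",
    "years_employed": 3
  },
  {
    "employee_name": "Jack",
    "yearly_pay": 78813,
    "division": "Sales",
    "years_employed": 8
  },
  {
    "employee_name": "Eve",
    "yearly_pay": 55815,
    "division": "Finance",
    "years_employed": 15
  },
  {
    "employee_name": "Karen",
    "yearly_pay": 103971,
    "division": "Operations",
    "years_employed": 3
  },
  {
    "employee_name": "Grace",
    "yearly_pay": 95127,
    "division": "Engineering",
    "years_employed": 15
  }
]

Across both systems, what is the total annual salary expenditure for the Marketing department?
0

Schema mappings:
- "unit" (system_hr3) = "division" (system_hr2) = department
- "compensation" (system_hr3) = "yearly_pay" (system_hr2) = salary

Marketing salaries from system_hr3: 0
Marketing salaries from system_hr2: 0

Total: 0 + 0 = 0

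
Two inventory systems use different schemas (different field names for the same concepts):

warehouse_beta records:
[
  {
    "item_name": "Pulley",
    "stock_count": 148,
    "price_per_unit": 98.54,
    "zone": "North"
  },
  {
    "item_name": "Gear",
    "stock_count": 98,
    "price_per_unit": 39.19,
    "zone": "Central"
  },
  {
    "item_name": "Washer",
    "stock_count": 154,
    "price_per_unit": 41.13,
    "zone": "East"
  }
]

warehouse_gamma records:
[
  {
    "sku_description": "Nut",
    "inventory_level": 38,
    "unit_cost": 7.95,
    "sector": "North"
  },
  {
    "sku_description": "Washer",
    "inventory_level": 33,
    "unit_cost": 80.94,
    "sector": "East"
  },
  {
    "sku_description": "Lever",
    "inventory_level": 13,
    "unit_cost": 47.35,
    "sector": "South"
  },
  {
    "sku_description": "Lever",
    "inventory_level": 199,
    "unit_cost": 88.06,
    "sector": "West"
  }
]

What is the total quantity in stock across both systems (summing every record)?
683

To reconcile these schemas, identify the field holding the quantity in stock in each system:
1. In warehouse_beta it is "stock_count"
2. In warehouse_gamma it is "inventory_level"

From warehouse_beta: 148 + 98 + 154 = 400
From warehouse_gamma: 38 + 33 + 13 + 199 = 283

Total: 400 + 283 = 683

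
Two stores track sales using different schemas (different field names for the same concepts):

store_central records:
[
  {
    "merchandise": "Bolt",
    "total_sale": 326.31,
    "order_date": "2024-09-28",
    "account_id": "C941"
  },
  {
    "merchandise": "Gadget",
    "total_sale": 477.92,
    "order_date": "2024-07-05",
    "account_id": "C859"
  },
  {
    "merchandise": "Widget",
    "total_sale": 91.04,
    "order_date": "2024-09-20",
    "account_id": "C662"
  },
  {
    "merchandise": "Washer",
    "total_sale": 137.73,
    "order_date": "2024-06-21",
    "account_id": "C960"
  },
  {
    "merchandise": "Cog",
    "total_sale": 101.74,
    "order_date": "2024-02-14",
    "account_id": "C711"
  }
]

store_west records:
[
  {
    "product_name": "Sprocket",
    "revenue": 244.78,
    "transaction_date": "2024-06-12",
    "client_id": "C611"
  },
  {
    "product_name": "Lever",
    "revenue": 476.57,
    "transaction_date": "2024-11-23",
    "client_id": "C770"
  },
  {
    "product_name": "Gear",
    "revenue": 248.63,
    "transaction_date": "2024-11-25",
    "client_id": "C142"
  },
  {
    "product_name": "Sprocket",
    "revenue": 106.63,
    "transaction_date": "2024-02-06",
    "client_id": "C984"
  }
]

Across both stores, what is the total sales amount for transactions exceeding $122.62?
1911.94

Schema mapping: "total_sale" (store_central) = "revenue" (store_west) = sale amount

Sum of sales > $122.62 in store_central: 941.96
Sum of sales > $122.62 in store_west: 969.98

Total: 941.96 + 969.98 = 1911.94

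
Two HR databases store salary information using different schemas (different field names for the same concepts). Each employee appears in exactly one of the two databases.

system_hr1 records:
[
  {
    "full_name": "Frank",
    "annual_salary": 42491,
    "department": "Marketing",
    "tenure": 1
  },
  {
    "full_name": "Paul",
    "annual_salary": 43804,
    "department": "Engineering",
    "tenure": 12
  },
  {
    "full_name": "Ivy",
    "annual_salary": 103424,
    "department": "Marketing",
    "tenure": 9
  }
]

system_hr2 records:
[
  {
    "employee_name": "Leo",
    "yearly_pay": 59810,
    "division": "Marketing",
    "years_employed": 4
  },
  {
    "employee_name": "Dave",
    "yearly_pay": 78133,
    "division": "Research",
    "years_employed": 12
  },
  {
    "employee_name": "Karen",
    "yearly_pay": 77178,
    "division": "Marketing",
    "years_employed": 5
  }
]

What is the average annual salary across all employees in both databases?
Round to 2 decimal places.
67473.33

Schema mapping: "annual_salary" (system_hr1) = "yearly_pay" (system_hr2) = annual salary

All salaries: [42491, 43804, 103424, 59810, 78133, 77178]
Sum: 404840
Count: 6
Average: 404840 / 6 = 67473.33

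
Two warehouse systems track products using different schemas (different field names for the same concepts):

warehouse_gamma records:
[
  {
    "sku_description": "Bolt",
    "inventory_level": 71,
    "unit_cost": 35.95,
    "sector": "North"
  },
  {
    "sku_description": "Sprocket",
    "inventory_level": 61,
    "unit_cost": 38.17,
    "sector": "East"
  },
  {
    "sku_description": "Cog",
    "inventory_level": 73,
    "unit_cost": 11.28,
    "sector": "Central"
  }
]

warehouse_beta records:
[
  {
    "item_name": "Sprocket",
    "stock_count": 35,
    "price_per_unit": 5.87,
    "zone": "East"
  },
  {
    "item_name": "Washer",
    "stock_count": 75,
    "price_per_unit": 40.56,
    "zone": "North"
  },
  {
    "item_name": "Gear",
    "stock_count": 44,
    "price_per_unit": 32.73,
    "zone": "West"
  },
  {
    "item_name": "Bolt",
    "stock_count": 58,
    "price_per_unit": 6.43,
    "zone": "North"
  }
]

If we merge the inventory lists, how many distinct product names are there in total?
5

Schema mapping: "sku_description" (warehouse_gamma) = "item_name" (warehouse_beta) = product name

Products in warehouse_gamma: ['Bolt', 'Cog', 'Sprocket']
Products in warehouse_beta: ['Bolt', 'Gear', 'Sprocket', 'Washer']

Union (unique products): ['Bolt', 'Cog', 'Gear', 'Sprocket', 'Washer']
Count: 5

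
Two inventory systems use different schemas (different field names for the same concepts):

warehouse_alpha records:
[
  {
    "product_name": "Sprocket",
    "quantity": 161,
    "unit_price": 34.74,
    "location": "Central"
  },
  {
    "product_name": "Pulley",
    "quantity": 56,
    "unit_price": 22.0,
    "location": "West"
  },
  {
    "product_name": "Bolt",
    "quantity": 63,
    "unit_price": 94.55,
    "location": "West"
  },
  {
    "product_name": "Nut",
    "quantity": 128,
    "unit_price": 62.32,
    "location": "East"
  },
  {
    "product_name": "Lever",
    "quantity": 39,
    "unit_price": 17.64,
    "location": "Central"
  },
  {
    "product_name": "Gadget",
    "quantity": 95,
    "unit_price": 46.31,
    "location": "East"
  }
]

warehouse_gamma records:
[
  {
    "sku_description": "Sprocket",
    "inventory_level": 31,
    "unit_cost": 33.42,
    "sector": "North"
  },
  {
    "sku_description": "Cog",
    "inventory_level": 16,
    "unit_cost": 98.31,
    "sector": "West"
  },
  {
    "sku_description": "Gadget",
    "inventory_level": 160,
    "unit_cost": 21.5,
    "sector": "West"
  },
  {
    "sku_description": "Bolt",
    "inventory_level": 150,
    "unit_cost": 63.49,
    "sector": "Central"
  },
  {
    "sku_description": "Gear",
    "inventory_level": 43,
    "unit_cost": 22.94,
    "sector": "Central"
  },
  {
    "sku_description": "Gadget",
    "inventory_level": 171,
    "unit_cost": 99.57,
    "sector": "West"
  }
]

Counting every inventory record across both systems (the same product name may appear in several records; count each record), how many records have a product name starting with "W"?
0

Schema mapping: "product_name" (warehouse_alpha) = "sku_description" (warehouse_gamma) = product name

Records with product name starting with "W" in warehouse_alpha: 0
Records with product name starting with "W" in warehouse_gamma: 0

Total: 0 + 0 = 0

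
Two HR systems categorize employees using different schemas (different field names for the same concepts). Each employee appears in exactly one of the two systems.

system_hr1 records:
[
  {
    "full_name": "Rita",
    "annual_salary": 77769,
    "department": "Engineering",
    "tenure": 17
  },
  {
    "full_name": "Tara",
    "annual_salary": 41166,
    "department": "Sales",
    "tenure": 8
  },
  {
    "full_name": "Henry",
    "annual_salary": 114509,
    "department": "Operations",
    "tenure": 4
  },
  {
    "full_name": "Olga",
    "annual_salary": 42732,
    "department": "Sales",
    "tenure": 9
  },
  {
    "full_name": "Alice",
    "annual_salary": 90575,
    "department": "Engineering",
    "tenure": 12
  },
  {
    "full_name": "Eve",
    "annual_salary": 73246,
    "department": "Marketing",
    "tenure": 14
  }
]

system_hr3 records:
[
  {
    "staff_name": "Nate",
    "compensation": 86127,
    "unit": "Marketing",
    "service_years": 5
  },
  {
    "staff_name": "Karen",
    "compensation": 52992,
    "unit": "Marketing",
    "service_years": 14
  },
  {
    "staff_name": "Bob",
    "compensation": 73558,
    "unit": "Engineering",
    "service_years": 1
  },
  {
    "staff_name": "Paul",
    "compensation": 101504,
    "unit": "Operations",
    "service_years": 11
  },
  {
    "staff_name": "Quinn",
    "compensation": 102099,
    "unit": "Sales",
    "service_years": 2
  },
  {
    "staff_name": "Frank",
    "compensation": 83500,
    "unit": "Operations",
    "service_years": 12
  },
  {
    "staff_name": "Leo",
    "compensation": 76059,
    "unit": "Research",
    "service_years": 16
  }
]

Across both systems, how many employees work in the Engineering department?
3

Schema mapping: "department" (system_hr1) = "unit" (system_hr3) = department

Engineering employees in system_hr1: 2
Engineering employees in system_hr3: 1

Total in Engineering: 2 + 1 = 3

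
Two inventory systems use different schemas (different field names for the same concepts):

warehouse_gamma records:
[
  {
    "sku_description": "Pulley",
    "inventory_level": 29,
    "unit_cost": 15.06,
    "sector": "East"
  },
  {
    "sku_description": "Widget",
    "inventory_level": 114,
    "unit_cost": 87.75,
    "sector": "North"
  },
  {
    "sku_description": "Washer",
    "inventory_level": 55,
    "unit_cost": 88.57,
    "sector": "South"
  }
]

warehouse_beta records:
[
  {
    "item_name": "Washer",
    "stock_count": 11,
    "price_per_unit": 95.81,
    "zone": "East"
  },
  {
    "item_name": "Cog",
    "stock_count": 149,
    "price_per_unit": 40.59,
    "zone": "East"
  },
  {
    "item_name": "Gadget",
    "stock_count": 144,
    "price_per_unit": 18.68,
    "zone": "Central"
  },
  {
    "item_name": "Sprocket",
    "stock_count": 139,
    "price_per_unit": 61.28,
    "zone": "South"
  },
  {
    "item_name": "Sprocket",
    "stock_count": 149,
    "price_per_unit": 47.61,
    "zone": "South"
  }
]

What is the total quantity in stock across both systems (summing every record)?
790

To reconcile these schemas, identify the field holding the quantity in stock in each system:
1. In warehouse_gamma it is "inventory_level"
2. In warehouse_beta it is "stock_count"

From warehouse_gamma: 29 + 114 + 55 = 198
From warehouse_beta: 11 + 149 + 144 + 139 + 149 = 592

Total: 198 + 592 = 790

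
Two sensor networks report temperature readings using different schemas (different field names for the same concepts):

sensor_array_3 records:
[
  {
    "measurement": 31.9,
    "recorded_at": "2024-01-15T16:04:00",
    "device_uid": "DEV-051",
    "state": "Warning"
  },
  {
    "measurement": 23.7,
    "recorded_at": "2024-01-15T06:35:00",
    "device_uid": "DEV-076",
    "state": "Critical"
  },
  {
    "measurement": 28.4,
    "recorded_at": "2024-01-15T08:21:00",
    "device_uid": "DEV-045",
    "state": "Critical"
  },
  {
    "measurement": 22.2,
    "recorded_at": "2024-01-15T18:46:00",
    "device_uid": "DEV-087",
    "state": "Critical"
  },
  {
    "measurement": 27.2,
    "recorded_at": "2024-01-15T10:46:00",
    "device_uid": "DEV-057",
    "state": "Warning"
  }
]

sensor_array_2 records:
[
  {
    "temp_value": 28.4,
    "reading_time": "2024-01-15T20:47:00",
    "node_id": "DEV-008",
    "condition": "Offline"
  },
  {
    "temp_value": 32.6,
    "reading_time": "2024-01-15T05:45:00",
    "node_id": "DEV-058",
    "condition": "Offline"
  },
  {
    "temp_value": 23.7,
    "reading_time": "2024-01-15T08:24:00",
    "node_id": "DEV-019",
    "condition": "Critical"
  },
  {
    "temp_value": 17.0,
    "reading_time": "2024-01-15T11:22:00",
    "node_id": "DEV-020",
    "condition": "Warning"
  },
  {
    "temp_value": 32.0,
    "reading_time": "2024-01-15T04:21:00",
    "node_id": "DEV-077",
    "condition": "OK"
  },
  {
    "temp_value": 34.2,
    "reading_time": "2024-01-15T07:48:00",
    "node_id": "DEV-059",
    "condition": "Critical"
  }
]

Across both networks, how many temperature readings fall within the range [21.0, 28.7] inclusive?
6

Schema mapping: "measurement" (sensor_array_3) = "temp_value" (sensor_array_2) = temperature

Readings in [21.0, 28.7] from sensor_array_3: 4
Readings in [21.0, 28.7] from sensor_array_2: 2

Total count: 4 + 2 = 6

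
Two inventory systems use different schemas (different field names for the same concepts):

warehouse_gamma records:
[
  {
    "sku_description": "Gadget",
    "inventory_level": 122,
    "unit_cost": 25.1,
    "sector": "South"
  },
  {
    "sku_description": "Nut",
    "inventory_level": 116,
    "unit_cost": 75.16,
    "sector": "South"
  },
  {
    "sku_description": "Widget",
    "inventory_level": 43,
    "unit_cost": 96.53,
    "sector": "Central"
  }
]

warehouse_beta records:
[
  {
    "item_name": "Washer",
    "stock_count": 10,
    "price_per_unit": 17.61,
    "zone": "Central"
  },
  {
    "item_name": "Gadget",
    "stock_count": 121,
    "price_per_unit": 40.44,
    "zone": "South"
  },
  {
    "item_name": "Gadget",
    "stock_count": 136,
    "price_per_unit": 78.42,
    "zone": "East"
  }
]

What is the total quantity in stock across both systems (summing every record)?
548

To reconcile these schemas, identify the field holding the quantity in stock in each system:
1. In warehouse_gamma it is "inventory_level"
2. In warehouse_beta it is "stock_count"

From warehouse_gamma: 122 + 116 + 43 = 281
From warehouse_beta: 10 + 121 + 136 = 267

Total: 281 + 267 = 548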